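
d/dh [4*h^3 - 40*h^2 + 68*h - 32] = 12*h^2 - 80*h + 68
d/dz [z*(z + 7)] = 2*z + 7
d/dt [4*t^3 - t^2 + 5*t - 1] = 12*t^2 - 2*t + 5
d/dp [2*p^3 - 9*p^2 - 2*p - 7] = 6*p^2 - 18*p - 2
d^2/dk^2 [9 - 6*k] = 0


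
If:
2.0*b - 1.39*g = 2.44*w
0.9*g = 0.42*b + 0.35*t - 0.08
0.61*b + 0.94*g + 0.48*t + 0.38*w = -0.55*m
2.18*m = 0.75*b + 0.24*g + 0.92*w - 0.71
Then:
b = 0.962806885863196*w + 0.0201855055477315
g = 0.0290438928744338 - 0.370062034729214*w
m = 0.712518475257975*w - 0.315546025940063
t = 0.279033117876981 - 2.10695635233953*w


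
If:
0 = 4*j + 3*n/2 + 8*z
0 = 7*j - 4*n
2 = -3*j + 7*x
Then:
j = -64*z/53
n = -112*z/53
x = 2/7 - 192*z/371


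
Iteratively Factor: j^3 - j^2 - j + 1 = (j - 1)*(j^2 - 1) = (j - 1)^2*(j + 1)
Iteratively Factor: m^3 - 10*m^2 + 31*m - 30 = (m - 5)*(m^2 - 5*m + 6) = (m - 5)*(m - 2)*(m - 3)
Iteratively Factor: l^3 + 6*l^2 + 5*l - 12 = (l + 3)*(l^2 + 3*l - 4) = (l - 1)*(l + 3)*(l + 4)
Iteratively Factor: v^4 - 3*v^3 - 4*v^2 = (v)*(v^3 - 3*v^2 - 4*v) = v*(v + 1)*(v^2 - 4*v) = v*(v - 4)*(v + 1)*(v)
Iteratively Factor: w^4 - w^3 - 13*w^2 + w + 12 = (w - 1)*(w^3 - 13*w - 12) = (w - 1)*(w + 1)*(w^2 - w - 12) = (w - 4)*(w - 1)*(w + 1)*(w + 3)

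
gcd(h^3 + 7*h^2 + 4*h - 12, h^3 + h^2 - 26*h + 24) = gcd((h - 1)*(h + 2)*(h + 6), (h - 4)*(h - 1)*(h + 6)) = h^2 + 5*h - 6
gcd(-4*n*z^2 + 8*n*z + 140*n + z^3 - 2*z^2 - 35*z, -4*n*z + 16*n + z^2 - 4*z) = -4*n + z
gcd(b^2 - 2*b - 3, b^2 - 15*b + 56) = 1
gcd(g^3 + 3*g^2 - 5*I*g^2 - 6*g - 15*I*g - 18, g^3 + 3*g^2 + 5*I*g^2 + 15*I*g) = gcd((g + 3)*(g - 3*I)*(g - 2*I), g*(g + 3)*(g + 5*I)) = g + 3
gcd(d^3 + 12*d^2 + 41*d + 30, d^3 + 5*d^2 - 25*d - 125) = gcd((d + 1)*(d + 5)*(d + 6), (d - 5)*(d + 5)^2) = d + 5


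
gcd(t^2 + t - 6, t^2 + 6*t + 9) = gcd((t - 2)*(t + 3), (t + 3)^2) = t + 3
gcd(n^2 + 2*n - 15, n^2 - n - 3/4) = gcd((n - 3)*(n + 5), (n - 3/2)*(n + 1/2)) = 1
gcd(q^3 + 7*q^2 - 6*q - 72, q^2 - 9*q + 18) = q - 3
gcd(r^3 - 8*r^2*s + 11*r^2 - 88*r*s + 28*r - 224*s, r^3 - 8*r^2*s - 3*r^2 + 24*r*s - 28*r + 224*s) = r^2 - 8*r*s + 4*r - 32*s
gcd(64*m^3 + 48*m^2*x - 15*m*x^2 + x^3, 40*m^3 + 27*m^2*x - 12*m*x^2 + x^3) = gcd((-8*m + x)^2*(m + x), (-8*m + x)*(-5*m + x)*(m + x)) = -8*m^2 - 7*m*x + x^2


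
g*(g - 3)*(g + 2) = g^3 - g^2 - 6*g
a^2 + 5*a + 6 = (a + 2)*(a + 3)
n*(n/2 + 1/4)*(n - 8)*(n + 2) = n^4/2 - 11*n^3/4 - 19*n^2/2 - 4*n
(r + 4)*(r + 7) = r^2 + 11*r + 28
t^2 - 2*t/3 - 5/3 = (t - 5/3)*(t + 1)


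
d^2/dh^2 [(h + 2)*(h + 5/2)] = 2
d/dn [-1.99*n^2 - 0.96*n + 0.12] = -3.98*n - 0.96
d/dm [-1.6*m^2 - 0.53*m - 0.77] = -3.2*m - 0.53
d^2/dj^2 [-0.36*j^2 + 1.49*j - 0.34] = -0.720000000000000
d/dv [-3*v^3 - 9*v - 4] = -9*v^2 - 9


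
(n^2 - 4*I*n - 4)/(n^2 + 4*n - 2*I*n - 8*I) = (n - 2*I)/(n + 4)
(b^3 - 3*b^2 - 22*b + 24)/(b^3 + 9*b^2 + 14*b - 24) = (b - 6)/(b + 6)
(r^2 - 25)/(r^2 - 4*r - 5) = (r + 5)/(r + 1)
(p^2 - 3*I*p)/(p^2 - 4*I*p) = (p - 3*I)/(p - 4*I)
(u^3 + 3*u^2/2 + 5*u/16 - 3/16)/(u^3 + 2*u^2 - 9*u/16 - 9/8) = (4*u^2 + 3*u - 1)/(4*u^2 + 5*u - 6)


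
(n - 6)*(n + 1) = n^2 - 5*n - 6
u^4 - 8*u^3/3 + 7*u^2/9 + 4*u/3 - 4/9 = (u - 2)*(u - 1)*(u - 1/3)*(u + 2/3)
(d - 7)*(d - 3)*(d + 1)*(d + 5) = d^4 - 4*d^3 - 34*d^2 + 76*d + 105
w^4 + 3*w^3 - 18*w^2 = w^2*(w - 3)*(w + 6)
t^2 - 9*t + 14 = (t - 7)*(t - 2)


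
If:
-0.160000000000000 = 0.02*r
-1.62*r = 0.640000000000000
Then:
No Solution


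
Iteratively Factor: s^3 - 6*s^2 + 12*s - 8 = (s - 2)*(s^2 - 4*s + 4) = (s - 2)^2*(s - 2)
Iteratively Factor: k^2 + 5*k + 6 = (k + 3)*(k + 2)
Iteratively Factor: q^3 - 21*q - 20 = (q - 5)*(q^2 + 5*q + 4) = (q - 5)*(q + 1)*(q + 4)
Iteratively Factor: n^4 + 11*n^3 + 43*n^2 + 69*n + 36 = (n + 3)*(n^3 + 8*n^2 + 19*n + 12) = (n + 1)*(n + 3)*(n^2 + 7*n + 12) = (n + 1)*(n + 3)^2*(n + 4)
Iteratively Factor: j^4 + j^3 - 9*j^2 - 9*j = (j)*(j^3 + j^2 - 9*j - 9) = j*(j - 3)*(j^2 + 4*j + 3) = j*(j - 3)*(j + 3)*(j + 1)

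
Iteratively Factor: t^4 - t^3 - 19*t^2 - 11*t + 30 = (t - 5)*(t^3 + 4*t^2 + t - 6) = (t - 5)*(t - 1)*(t^2 + 5*t + 6) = (t - 5)*(t - 1)*(t + 3)*(t + 2)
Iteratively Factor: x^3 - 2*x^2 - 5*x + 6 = (x - 1)*(x^2 - x - 6) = (x - 1)*(x + 2)*(x - 3)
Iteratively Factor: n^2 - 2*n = (n - 2)*(n)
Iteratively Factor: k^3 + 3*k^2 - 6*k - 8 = (k + 1)*(k^2 + 2*k - 8) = (k + 1)*(k + 4)*(k - 2)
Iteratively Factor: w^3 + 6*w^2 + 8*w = (w + 2)*(w^2 + 4*w) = w*(w + 2)*(w + 4)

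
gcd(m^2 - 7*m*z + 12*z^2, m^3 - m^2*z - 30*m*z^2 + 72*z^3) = m^2 - 7*m*z + 12*z^2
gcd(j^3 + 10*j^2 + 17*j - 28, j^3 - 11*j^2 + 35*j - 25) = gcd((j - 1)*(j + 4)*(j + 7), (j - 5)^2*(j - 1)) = j - 1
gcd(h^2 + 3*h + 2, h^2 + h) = h + 1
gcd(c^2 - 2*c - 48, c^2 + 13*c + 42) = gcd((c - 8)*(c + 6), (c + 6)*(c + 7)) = c + 6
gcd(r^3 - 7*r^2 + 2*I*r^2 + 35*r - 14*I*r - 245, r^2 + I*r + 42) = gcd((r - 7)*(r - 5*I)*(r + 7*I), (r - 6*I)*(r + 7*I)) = r + 7*I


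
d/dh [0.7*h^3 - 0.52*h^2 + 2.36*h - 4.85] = 2.1*h^2 - 1.04*h + 2.36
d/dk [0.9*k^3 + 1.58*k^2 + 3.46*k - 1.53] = 2.7*k^2 + 3.16*k + 3.46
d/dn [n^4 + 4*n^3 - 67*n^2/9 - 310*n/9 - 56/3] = 4*n^3 + 12*n^2 - 134*n/9 - 310/9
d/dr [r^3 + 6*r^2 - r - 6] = 3*r^2 + 12*r - 1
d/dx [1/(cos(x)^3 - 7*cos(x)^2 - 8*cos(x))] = (3*sin(x) - 8*sin(x)/cos(x)^2 - 14*tan(x))/(sin(x)^2 + 7*cos(x) + 7)^2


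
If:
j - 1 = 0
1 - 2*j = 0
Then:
No Solution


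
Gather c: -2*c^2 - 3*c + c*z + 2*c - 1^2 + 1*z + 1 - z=-2*c^2 + c*(z - 1)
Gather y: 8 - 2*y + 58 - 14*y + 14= 80 - 16*y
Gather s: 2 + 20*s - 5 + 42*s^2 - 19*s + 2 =42*s^2 + s - 1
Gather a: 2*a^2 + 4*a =2*a^2 + 4*a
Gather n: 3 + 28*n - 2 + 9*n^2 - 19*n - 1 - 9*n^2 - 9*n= 0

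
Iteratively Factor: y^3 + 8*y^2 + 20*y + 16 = (y + 2)*(y^2 + 6*y + 8) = (y + 2)*(y + 4)*(y + 2)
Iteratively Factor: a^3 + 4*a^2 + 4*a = (a + 2)*(a^2 + 2*a) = a*(a + 2)*(a + 2)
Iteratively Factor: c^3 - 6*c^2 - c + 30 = (c + 2)*(c^2 - 8*c + 15) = (c - 3)*(c + 2)*(c - 5)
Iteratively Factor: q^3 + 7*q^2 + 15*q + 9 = (q + 3)*(q^2 + 4*q + 3) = (q + 1)*(q + 3)*(q + 3)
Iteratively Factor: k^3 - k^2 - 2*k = (k)*(k^2 - k - 2) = k*(k + 1)*(k - 2)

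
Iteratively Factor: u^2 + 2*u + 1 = (u + 1)*(u + 1)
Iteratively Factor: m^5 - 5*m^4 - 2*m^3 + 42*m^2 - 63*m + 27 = (m - 1)*(m^4 - 4*m^3 - 6*m^2 + 36*m - 27) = (m - 3)*(m - 1)*(m^3 - m^2 - 9*m + 9) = (m - 3)*(m - 1)^2*(m^2 - 9) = (m - 3)*(m - 1)^2*(m + 3)*(m - 3)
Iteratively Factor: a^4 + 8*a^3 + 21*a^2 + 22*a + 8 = (a + 1)*(a^3 + 7*a^2 + 14*a + 8) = (a + 1)*(a + 4)*(a^2 + 3*a + 2) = (a + 1)*(a + 2)*(a + 4)*(a + 1)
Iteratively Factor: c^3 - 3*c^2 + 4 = (c - 2)*(c^2 - c - 2) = (c - 2)^2*(c + 1)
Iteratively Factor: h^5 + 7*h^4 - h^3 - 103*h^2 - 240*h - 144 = (h + 3)*(h^4 + 4*h^3 - 13*h^2 - 64*h - 48) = (h + 3)^2*(h^3 + h^2 - 16*h - 16) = (h + 3)^2*(h + 4)*(h^2 - 3*h - 4) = (h - 4)*(h + 3)^2*(h + 4)*(h + 1)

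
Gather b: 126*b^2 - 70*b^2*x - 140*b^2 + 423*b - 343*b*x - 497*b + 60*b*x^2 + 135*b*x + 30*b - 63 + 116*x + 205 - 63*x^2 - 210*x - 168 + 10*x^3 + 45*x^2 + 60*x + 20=b^2*(-70*x - 14) + b*(60*x^2 - 208*x - 44) + 10*x^3 - 18*x^2 - 34*x - 6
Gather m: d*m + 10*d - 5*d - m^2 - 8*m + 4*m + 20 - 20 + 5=5*d - m^2 + m*(d - 4) + 5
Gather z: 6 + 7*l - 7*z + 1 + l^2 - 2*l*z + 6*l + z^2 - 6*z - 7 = l^2 + 13*l + z^2 + z*(-2*l - 13)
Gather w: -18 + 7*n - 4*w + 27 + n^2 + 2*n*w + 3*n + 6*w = n^2 + 10*n + w*(2*n + 2) + 9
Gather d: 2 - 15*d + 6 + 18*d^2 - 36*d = 18*d^2 - 51*d + 8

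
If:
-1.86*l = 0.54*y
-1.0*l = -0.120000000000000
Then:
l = 0.12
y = -0.41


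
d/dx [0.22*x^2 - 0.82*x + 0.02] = 0.44*x - 0.82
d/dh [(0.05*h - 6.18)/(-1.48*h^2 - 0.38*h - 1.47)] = (0.074*h^2 - 18.2928*h - 2.4219)/(2.1904*h^4 + 1.1248*h^3 + 4.4956*h^2 + 1.1172*h + 2.1609)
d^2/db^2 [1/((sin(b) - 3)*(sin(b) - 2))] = (-4*sin(b)^4 + 15*sin(b)^3 + 5*sin(b)^2 - 60*sin(b) + 38)/((sin(b) - 3)^3*(sin(b) - 2)^3)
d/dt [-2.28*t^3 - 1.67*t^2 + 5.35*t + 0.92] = -6.84*t^2 - 3.34*t + 5.35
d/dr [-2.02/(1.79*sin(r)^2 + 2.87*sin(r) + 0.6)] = (7.2316*sin(r) + 5.7974)*cos(r)/(1.79*sin(r)^2 + 2.87*sin(r) + 0.6)^2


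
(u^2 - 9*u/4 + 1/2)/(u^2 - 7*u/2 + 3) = (4*u - 1)/(2*(2*u - 3))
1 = 1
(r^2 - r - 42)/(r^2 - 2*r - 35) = (r + 6)/(r + 5)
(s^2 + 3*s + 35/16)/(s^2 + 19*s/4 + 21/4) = (s + 5/4)/(s + 3)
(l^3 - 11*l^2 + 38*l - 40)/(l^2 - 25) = (l^2 - 6*l + 8)/(l + 5)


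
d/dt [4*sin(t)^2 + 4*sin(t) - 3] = 4*sin(2*t) + 4*cos(t)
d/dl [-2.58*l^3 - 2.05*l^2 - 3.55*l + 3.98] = -7.74*l^2 - 4.1*l - 3.55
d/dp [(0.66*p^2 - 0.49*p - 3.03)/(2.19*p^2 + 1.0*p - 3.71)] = (1.7331*p^2 + 8.3742*p + 4.8479)/(4.7961*p^4 + 4.38*p^3 - 15.2498*p^2 - 7.42*p + 13.7641)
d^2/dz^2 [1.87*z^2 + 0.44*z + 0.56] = 3.74000000000000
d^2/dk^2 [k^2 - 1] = 2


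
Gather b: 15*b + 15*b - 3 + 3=30*b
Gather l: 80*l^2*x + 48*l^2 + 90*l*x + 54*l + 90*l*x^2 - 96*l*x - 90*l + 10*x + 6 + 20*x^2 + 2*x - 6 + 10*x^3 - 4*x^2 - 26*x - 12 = l^2*(80*x + 48) + l*(90*x^2 - 6*x - 36) + 10*x^3 + 16*x^2 - 14*x - 12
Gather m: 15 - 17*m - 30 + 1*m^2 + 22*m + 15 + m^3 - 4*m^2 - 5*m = m^3 - 3*m^2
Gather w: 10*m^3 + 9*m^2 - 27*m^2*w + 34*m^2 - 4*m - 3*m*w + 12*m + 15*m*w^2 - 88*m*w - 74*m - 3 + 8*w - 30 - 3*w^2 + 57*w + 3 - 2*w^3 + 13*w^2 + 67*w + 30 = 10*m^3 + 43*m^2 - 66*m - 2*w^3 + w^2*(15*m + 10) + w*(-27*m^2 - 91*m + 132)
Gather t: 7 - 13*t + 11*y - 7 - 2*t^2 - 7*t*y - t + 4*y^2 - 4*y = -2*t^2 + t*(-7*y - 14) + 4*y^2 + 7*y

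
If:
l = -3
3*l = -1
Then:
No Solution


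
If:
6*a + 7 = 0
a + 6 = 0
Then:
No Solution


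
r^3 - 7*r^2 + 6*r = r*(r - 6)*(r - 1)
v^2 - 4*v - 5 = (v - 5)*(v + 1)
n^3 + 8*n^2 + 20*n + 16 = (n + 2)^2*(n + 4)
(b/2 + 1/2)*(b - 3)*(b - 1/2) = b^3/2 - 5*b^2/4 - b + 3/4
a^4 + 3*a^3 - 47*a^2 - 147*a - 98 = (a - 7)*(a + 1)*(a + 2)*(a + 7)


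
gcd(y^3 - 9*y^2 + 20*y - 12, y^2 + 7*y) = 1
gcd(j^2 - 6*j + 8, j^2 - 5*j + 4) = j - 4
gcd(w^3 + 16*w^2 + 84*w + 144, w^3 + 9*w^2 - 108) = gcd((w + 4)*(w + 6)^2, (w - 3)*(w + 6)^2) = w^2 + 12*w + 36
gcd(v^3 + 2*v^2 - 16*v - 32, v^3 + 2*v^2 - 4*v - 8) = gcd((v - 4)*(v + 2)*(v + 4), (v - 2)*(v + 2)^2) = v + 2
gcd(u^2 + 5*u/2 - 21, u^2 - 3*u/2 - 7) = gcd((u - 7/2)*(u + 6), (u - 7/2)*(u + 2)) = u - 7/2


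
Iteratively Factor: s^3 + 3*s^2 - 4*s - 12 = (s + 3)*(s^2 - 4) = (s + 2)*(s + 3)*(s - 2)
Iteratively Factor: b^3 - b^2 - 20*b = (b - 5)*(b^2 + 4*b) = (b - 5)*(b + 4)*(b)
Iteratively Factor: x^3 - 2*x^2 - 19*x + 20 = (x - 1)*(x^2 - x - 20) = (x - 5)*(x - 1)*(x + 4)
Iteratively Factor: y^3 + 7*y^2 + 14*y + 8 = (y + 2)*(y^2 + 5*y + 4) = (y + 1)*(y + 2)*(y + 4)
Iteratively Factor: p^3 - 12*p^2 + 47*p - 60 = (p - 4)*(p^2 - 8*p + 15) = (p - 4)*(p - 3)*(p - 5)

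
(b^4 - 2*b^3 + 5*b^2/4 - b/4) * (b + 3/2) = b^5 - b^4/2 - 7*b^3/4 + 13*b^2/8 - 3*b/8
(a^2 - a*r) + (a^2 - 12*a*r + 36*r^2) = 2*a^2 - 13*a*r + 36*r^2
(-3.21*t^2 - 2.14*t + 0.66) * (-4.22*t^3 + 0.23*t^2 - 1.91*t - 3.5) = 13.5462*t^5 + 8.2925*t^4 + 2.8537*t^3 + 15.4742*t^2 + 6.2294*t - 2.31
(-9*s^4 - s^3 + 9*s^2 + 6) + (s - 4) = -9*s^4 - s^3 + 9*s^2 + s + 2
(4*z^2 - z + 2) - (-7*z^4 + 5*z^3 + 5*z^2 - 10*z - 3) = 7*z^4 - 5*z^3 - z^2 + 9*z + 5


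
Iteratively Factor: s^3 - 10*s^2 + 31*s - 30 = (s - 5)*(s^2 - 5*s + 6) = (s - 5)*(s - 3)*(s - 2)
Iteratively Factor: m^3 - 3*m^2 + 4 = (m - 2)*(m^2 - m - 2) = (m - 2)^2*(m + 1)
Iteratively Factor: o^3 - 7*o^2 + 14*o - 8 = (o - 2)*(o^2 - 5*o + 4) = (o - 2)*(o - 1)*(o - 4)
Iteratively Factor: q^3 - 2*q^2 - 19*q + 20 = (q - 5)*(q^2 + 3*q - 4) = (q - 5)*(q + 4)*(q - 1)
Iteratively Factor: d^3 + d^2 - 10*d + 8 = (d - 1)*(d^2 + 2*d - 8) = (d - 1)*(d + 4)*(d - 2)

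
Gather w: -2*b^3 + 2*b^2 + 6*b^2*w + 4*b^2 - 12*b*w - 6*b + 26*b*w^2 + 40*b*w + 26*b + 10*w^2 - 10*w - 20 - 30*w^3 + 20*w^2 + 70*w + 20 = -2*b^3 + 6*b^2 + 20*b - 30*w^3 + w^2*(26*b + 30) + w*(6*b^2 + 28*b + 60)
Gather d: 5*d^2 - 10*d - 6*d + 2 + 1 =5*d^2 - 16*d + 3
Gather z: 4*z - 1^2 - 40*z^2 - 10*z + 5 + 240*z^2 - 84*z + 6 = 200*z^2 - 90*z + 10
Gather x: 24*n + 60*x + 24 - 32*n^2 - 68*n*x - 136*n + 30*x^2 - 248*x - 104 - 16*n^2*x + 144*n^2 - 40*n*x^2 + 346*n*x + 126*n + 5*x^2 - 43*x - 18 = 112*n^2 + 14*n + x^2*(35 - 40*n) + x*(-16*n^2 + 278*n - 231) - 98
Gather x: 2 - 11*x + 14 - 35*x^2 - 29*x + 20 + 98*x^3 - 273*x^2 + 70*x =98*x^3 - 308*x^2 + 30*x + 36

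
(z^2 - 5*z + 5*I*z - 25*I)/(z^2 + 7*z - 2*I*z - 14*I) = (z^2 + 5*z*(-1 + I) - 25*I)/(z^2 + z*(7 - 2*I) - 14*I)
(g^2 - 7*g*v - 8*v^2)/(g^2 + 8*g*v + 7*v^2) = (g - 8*v)/(g + 7*v)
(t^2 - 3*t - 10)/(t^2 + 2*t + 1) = (t^2 - 3*t - 10)/(t^2 + 2*t + 1)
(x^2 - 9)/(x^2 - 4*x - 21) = (x - 3)/(x - 7)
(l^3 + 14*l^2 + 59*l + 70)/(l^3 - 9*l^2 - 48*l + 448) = (l^2 + 7*l + 10)/(l^2 - 16*l + 64)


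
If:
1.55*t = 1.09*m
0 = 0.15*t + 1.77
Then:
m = -16.78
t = -11.80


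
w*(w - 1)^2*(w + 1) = w^4 - w^3 - w^2 + w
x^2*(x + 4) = x^3 + 4*x^2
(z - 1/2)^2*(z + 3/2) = z^3 + z^2/2 - 5*z/4 + 3/8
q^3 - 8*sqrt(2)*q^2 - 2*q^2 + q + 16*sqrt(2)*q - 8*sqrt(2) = (q - 1)^2*(q - 8*sqrt(2))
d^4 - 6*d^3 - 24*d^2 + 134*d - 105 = (d - 7)*(d - 3)*(d - 1)*(d + 5)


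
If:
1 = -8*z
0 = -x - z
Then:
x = 1/8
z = -1/8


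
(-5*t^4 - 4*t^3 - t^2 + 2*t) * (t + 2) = -5*t^5 - 14*t^4 - 9*t^3 + 4*t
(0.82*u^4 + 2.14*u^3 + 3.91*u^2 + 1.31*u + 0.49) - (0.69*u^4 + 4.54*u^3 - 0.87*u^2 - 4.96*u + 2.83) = 0.13*u^4 - 2.4*u^3 + 4.78*u^2 + 6.27*u - 2.34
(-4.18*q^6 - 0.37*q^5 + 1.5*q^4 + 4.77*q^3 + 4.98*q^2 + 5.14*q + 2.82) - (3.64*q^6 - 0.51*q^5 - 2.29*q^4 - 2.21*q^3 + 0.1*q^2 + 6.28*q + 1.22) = -7.82*q^6 + 0.14*q^5 + 3.79*q^4 + 6.98*q^3 + 4.88*q^2 - 1.14*q + 1.6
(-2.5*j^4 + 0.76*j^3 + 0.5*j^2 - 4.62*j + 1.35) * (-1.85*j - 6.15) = 4.625*j^5 + 13.969*j^4 - 5.599*j^3 + 5.472*j^2 + 25.9155*j - 8.3025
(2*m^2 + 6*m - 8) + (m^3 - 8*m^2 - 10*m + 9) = m^3 - 6*m^2 - 4*m + 1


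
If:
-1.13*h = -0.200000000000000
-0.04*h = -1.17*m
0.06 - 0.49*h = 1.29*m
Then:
No Solution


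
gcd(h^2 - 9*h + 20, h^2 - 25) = h - 5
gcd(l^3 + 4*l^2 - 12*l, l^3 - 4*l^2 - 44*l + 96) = l^2 + 4*l - 12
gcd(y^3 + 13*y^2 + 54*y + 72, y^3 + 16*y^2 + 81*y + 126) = y^2 + 9*y + 18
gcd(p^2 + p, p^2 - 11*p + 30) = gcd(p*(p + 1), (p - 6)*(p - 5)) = 1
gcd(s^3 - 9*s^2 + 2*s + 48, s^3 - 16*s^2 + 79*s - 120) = s^2 - 11*s + 24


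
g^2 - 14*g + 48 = (g - 8)*(g - 6)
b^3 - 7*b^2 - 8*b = b*(b - 8)*(b + 1)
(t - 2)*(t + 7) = t^2 + 5*t - 14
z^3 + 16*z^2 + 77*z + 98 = (z + 2)*(z + 7)^2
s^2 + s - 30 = (s - 5)*(s + 6)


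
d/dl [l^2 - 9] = 2*l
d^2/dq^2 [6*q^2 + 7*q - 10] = 12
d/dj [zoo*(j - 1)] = zoo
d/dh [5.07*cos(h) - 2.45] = -5.07*sin(h)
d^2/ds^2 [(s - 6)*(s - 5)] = 2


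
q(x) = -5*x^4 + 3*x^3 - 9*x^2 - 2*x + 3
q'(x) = -20*x^3 + 9*x^2 - 18*x - 2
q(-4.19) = -1908.39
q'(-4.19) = 1702.63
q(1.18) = -16.66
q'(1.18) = -43.57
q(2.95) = -382.87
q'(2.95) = -490.22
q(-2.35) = -233.43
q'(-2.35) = 349.56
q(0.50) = -0.19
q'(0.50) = -11.25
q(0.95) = -8.52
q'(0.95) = -28.12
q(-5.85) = -6749.80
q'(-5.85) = 4415.34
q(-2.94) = -518.71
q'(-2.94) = 636.96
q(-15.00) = -265242.00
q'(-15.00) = 69793.00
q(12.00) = -99813.00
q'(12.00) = -33482.00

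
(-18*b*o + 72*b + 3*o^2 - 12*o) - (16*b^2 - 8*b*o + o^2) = -16*b^2 - 10*b*o + 72*b + 2*o^2 - 12*o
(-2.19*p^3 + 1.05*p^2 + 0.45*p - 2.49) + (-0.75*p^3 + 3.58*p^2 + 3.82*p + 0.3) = -2.94*p^3 + 4.63*p^2 + 4.27*p - 2.19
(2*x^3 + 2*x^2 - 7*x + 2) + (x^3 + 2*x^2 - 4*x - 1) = 3*x^3 + 4*x^2 - 11*x + 1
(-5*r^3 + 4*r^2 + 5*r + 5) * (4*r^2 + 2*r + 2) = -20*r^5 + 6*r^4 + 18*r^3 + 38*r^2 + 20*r + 10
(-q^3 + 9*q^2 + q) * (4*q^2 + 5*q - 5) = -4*q^5 + 31*q^4 + 54*q^3 - 40*q^2 - 5*q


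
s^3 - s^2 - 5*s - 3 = (s - 3)*(s + 1)^2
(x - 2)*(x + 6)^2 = x^3 + 10*x^2 + 12*x - 72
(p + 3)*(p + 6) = p^2 + 9*p + 18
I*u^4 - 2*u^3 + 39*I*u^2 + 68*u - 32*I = (u - 4*I)*(u - I)*(u + 8*I)*(I*u + 1)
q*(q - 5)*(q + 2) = q^3 - 3*q^2 - 10*q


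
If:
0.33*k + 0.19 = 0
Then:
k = -0.58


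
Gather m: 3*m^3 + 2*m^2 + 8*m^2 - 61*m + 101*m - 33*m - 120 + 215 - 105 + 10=3*m^3 + 10*m^2 + 7*m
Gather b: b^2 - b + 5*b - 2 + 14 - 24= b^2 + 4*b - 12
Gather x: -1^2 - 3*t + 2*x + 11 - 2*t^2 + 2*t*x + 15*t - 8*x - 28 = -2*t^2 + 12*t + x*(2*t - 6) - 18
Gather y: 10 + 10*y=10*y + 10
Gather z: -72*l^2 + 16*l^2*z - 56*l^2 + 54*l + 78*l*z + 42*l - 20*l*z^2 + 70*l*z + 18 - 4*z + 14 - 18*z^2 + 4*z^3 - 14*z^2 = -128*l^2 + 96*l + 4*z^3 + z^2*(-20*l - 32) + z*(16*l^2 + 148*l - 4) + 32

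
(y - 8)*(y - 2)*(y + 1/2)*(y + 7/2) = y^4 - 6*y^3 - 89*y^2/4 + 93*y/2 + 28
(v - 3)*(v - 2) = v^2 - 5*v + 6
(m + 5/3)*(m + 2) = m^2 + 11*m/3 + 10/3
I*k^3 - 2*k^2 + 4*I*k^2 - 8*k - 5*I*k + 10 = (k + 5)*(k + 2*I)*(I*k - I)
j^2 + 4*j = j*(j + 4)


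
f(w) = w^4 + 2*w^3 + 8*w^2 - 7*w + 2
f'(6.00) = 1169.00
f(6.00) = 1976.00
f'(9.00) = 3539.00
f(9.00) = 8606.00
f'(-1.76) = -38.38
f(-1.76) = 37.79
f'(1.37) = 36.47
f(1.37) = 16.09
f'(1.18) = 26.81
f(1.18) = 10.10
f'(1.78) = 63.05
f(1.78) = 36.21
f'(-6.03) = -762.34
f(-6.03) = 1218.70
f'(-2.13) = -52.51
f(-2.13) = 54.46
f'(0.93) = 16.29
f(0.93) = 4.77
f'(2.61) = 146.75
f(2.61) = 120.19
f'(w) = 4*w^3 + 6*w^2 + 16*w - 7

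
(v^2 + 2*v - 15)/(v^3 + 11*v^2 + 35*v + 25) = (v - 3)/(v^2 + 6*v + 5)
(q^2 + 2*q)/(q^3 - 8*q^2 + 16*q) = (q + 2)/(q^2 - 8*q + 16)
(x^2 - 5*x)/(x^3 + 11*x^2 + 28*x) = (x - 5)/(x^2 + 11*x + 28)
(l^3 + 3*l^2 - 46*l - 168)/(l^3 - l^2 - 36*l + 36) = (l^2 - 3*l - 28)/(l^2 - 7*l + 6)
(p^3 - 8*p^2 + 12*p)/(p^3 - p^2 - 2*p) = (p - 6)/(p + 1)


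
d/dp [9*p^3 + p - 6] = 27*p^2 + 1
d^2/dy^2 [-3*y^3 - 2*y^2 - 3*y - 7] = -18*y - 4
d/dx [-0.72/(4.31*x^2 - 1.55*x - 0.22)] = (6.2064*x - 1.116)/(-4.31*x^2 + 1.55*x + 0.22)^2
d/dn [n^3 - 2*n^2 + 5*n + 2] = 3*n^2 - 4*n + 5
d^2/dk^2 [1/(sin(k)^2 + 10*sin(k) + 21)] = 2*(-2*sin(k)^4 - 15*sin(k)^3 - 5*sin(k)^2 + 135*sin(k) + 79)/(sin(k)^2 + 10*sin(k) + 21)^3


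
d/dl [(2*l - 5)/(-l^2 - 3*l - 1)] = (2*l^2 - 10*l - 17)/(l^4 + 6*l^3 + 11*l^2 + 6*l + 1)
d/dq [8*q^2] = 16*q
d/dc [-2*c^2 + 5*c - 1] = 5 - 4*c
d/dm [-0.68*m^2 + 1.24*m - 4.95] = 1.24 - 1.36*m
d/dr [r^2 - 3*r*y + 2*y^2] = 2*r - 3*y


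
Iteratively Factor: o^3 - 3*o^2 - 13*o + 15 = (o + 3)*(o^2 - 6*o + 5) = (o - 1)*(o + 3)*(o - 5)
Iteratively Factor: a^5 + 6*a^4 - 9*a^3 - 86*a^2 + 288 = (a + 4)*(a^4 + 2*a^3 - 17*a^2 - 18*a + 72) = (a + 4)^2*(a^3 - 2*a^2 - 9*a + 18) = (a - 2)*(a + 4)^2*(a^2 - 9) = (a - 2)*(a + 3)*(a + 4)^2*(a - 3)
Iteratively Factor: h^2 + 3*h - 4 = (h - 1)*(h + 4)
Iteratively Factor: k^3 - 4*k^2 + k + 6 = (k - 2)*(k^2 - 2*k - 3) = (k - 3)*(k - 2)*(k + 1)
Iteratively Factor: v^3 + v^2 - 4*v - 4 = (v + 1)*(v^2 - 4) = (v - 2)*(v + 1)*(v + 2)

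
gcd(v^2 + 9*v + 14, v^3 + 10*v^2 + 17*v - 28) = v + 7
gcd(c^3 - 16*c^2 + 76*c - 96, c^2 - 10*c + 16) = c^2 - 10*c + 16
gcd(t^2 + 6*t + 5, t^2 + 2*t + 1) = t + 1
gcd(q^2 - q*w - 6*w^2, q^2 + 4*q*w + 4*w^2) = q + 2*w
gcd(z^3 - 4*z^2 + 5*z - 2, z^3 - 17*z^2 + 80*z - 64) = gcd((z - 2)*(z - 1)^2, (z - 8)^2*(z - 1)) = z - 1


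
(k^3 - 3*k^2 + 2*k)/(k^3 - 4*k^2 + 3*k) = (k - 2)/(k - 3)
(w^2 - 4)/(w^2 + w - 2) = (w - 2)/(w - 1)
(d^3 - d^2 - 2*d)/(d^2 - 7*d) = (d^2 - d - 2)/(d - 7)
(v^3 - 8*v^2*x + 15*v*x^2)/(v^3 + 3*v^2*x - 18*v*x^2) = (v - 5*x)/(v + 6*x)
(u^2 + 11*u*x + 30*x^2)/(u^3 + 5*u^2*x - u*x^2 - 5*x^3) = (-u - 6*x)/(-u^2 + x^2)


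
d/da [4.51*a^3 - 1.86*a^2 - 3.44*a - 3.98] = 13.53*a^2 - 3.72*a - 3.44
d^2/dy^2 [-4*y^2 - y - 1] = -8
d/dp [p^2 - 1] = 2*p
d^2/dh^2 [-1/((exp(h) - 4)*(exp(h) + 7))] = (-4*exp(3*h) - 9*exp(2*h) - 121*exp(h) - 84)*exp(h)/(exp(6*h) + 9*exp(5*h) - 57*exp(4*h) - 477*exp(3*h) + 1596*exp(2*h) + 7056*exp(h) - 21952)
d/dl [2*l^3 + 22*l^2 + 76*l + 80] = 6*l^2 + 44*l + 76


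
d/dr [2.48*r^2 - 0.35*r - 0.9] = 4.96*r - 0.35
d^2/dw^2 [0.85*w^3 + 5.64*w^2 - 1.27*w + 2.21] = 5.1*w + 11.28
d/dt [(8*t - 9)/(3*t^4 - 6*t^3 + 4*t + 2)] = 2*(12*t^4 - 24*t^3 + 16*t - (8*t - 9)*(6*t^3 - 9*t^2 + 2) + 8)/(3*t^4 - 6*t^3 + 4*t + 2)^2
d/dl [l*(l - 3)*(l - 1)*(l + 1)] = 4*l^3 - 9*l^2 - 2*l + 3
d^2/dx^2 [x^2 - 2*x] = 2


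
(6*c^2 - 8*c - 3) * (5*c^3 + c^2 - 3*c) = 30*c^5 - 34*c^4 - 41*c^3 + 21*c^2 + 9*c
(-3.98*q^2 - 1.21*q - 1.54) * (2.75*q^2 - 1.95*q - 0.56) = -10.945*q^4 + 4.4335*q^3 + 0.3533*q^2 + 3.6806*q + 0.8624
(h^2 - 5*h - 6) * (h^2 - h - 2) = h^4 - 6*h^3 - 3*h^2 + 16*h + 12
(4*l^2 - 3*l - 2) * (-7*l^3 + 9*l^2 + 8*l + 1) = -28*l^5 + 57*l^4 + 19*l^3 - 38*l^2 - 19*l - 2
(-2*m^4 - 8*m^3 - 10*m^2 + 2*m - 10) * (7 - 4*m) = 8*m^5 + 18*m^4 - 16*m^3 - 78*m^2 + 54*m - 70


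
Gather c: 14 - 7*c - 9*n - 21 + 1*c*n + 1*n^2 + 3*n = c*(n - 7) + n^2 - 6*n - 7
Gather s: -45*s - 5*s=-50*s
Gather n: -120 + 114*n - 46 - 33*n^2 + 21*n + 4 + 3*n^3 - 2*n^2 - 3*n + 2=3*n^3 - 35*n^2 + 132*n - 160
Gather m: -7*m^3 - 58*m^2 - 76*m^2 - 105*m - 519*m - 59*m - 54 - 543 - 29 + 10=-7*m^3 - 134*m^2 - 683*m - 616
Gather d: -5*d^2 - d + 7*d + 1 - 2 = -5*d^2 + 6*d - 1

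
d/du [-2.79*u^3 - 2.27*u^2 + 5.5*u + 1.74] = -8.37*u^2 - 4.54*u + 5.5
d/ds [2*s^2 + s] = 4*s + 1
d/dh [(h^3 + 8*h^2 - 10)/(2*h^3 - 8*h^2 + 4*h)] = (-6*h^4 + 2*h^3 + 23*h^2 - 40*h + 10)/(h^2*(h^4 - 8*h^3 + 20*h^2 - 16*h + 4))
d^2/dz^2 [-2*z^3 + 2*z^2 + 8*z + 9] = 4 - 12*z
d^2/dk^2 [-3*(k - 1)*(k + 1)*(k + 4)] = -18*k - 24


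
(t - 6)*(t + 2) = t^2 - 4*t - 12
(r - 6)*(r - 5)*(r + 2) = r^3 - 9*r^2 + 8*r + 60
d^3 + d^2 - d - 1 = (d - 1)*(d + 1)^2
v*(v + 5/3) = v^2 + 5*v/3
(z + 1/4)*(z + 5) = z^2 + 21*z/4 + 5/4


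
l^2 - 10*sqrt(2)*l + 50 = (l - 5*sqrt(2))^2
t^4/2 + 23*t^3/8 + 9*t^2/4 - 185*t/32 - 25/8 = (t/2 + 1/4)*(t - 5/4)*(t + 5/2)*(t + 4)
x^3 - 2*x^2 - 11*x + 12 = (x - 4)*(x - 1)*(x + 3)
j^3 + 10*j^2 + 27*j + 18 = (j + 1)*(j + 3)*(j + 6)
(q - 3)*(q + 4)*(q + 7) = q^3 + 8*q^2 - 5*q - 84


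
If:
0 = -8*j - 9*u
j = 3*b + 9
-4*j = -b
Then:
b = -36/11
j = -9/11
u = 8/11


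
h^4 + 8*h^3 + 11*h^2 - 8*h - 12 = (h - 1)*(h + 1)*(h + 2)*(h + 6)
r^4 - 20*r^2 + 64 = (r - 4)*(r - 2)*(r + 2)*(r + 4)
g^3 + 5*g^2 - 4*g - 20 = (g - 2)*(g + 2)*(g + 5)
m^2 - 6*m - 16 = (m - 8)*(m + 2)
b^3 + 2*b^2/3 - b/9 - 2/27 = (b - 1/3)*(b + 1/3)*(b + 2/3)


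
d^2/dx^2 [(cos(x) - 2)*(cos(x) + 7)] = -5*cos(x) - 2*cos(2*x)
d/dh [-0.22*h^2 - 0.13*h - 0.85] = -0.44*h - 0.13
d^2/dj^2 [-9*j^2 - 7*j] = -18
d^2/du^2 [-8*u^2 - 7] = -16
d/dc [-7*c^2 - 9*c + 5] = -14*c - 9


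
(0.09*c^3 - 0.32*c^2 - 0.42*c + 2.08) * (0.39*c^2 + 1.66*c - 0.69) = 0.0351*c^5 + 0.0246*c^4 - 0.7571*c^3 + 0.3348*c^2 + 3.7426*c - 1.4352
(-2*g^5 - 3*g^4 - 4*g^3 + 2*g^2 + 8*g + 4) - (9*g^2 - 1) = -2*g^5 - 3*g^4 - 4*g^3 - 7*g^2 + 8*g + 5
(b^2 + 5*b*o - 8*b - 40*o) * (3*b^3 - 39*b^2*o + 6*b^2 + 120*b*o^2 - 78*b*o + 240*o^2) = 3*b^5 - 24*b^4*o - 18*b^4 - 75*b^3*o^2 + 144*b^3*o - 48*b^3 + 600*b^2*o^3 + 450*b^2*o^2 + 384*b^2*o - 3600*b*o^3 + 1200*b*o^2 - 9600*o^3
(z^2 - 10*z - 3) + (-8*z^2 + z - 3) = -7*z^2 - 9*z - 6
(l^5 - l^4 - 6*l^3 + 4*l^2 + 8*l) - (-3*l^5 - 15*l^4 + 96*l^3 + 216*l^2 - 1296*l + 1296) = 4*l^5 + 14*l^4 - 102*l^3 - 212*l^2 + 1304*l - 1296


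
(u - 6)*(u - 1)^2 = u^3 - 8*u^2 + 13*u - 6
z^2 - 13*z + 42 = (z - 7)*(z - 6)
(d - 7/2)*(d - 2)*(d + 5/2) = d^3 - 3*d^2 - 27*d/4 + 35/2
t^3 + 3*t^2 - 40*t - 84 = (t - 6)*(t + 2)*(t + 7)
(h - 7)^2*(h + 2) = h^3 - 12*h^2 + 21*h + 98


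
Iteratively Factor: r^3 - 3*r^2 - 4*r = (r - 4)*(r^2 + r) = r*(r - 4)*(r + 1)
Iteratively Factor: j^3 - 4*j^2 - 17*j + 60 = (j - 3)*(j^2 - j - 20) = (j - 3)*(j + 4)*(j - 5)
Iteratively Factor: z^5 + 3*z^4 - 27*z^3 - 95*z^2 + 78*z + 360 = (z - 2)*(z^4 + 5*z^3 - 17*z^2 - 129*z - 180) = (z - 2)*(z + 3)*(z^3 + 2*z^2 - 23*z - 60) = (z - 2)*(z + 3)*(z + 4)*(z^2 - 2*z - 15) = (z - 5)*(z - 2)*(z + 3)*(z + 4)*(z + 3)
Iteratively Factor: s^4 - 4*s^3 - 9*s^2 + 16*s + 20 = (s - 2)*(s^3 - 2*s^2 - 13*s - 10) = (s - 5)*(s - 2)*(s^2 + 3*s + 2) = (s - 5)*(s - 2)*(s + 2)*(s + 1)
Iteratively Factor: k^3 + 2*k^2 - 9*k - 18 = (k - 3)*(k^2 + 5*k + 6) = (k - 3)*(k + 3)*(k + 2)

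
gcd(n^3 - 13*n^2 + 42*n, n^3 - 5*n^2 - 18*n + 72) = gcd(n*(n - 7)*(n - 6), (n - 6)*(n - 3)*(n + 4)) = n - 6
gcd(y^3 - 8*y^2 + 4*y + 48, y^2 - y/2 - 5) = y + 2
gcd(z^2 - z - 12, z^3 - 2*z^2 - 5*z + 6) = 1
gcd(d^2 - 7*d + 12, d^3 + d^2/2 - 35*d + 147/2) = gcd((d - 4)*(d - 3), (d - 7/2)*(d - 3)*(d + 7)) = d - 3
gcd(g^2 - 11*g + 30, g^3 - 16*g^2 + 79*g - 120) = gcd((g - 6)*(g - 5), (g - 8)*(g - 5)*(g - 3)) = g - 5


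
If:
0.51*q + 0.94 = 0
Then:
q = -1.84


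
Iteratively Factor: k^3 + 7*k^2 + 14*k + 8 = (k + 4)*(k^2 + 3*k + 2) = (k + 1)*(k + 4)*(k + 2)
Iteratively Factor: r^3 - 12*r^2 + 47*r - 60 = (r - 5)*(r^2 - 7*r + 12) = (r - 5)*(r - 4)*(r - 3)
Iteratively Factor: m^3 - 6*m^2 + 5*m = (m)*(m^2 - 6*m + 5) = m*(m - 1)*(m - 5)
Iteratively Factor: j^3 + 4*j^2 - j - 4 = (j - 1)*(j^2 + 5*j + 4) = (j - 1)*(j + 4)*(j + 1)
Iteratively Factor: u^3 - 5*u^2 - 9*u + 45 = (u - 3)*(u^2 - 2*u - 15) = (u - 3)*(u + 3)*(u - 5)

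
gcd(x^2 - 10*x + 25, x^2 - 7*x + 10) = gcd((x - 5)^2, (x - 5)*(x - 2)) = x - 5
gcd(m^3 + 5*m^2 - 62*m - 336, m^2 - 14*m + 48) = m - 8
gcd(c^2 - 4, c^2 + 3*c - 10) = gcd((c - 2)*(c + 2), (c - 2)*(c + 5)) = c - 2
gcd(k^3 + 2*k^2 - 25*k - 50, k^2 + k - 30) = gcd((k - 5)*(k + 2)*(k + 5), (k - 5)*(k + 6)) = k - 5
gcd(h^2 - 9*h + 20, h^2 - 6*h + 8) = h - 4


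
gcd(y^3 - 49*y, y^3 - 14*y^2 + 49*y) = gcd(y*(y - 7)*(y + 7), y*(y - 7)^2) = y^2 - 7*y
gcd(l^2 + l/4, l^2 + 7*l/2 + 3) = 1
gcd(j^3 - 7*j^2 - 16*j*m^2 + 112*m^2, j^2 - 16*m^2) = j^2 - 16*m^2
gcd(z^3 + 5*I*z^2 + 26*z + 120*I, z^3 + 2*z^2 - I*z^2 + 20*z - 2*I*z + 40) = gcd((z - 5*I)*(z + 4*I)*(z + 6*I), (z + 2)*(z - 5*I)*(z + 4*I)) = z^2 - I*z + 20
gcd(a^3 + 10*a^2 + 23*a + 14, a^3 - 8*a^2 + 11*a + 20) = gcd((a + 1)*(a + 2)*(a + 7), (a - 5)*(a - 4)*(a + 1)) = a + 1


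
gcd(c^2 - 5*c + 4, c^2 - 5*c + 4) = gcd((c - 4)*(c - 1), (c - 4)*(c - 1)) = c^2 - 5*c + 4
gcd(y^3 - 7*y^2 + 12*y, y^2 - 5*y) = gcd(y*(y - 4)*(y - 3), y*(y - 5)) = y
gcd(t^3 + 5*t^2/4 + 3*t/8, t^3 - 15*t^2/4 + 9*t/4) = t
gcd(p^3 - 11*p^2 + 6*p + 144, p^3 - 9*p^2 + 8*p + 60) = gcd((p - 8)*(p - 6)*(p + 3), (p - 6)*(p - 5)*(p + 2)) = p - 6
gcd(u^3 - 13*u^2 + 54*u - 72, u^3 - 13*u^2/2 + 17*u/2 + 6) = u^2 - 7*u + 12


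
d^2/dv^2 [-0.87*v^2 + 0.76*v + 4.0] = -1.74000000000000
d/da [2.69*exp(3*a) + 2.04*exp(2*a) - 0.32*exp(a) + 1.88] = (8.07*exp(2*a) + 4.08*exp(a) - 0.32)*exp(a)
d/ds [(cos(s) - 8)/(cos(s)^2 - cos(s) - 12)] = (cos(s)^2 - 16*cos(s) + 20)*sin(s)/(sin(s)^2 + cos(s) + 11)^2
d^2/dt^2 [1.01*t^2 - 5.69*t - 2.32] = 2.02000000000000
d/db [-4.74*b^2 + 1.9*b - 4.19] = 1.9 - 9.48*b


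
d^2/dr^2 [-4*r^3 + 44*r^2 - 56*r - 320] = 88 - 24*r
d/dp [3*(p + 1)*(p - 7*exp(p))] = -21*p*exp(p) + 6*p - 42*exp(p) + 3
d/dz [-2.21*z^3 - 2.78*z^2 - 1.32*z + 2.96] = -6.63*z^2 - 5.56*z - 1.32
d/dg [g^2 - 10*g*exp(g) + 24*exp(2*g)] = -10*g*exp(g) + 2*g + 48*exp(2*g) - 10*exp(g)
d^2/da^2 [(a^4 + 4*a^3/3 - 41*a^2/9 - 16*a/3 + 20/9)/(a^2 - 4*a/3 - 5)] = 2*(3*a^3 - 27*a^2 + 81*a - 41)/(3*(a^3 - 9*a^2 + 27*a - 27))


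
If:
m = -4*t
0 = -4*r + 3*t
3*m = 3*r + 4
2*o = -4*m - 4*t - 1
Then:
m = 64/57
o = -83/38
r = -4/19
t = -16/57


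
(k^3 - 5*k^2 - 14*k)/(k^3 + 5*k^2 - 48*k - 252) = k*(k + 2)/(k^2 + 12*k + 36)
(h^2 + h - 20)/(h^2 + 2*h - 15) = (h - 4)/(h - 3)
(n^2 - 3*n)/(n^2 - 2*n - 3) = n/(n + 1)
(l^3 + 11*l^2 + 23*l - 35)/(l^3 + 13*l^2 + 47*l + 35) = (l - 1)/(l + 1)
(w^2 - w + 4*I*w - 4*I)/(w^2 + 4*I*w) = (w - 1)/w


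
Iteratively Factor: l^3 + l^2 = (l + 1)*(l^2) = l*(l + 1)*(l)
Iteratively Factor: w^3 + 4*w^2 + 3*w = (w)*(w^2 + 4*w + 3) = w*(w + 1)*(w + 3)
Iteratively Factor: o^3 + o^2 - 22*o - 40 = (o + 4)*(o^2 - 3*o - 10) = (o + 2)*(o + 4)*(o - 5)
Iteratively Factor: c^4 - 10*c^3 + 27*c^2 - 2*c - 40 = (c - 4)*(c^3 - 6*c^2 + 3*c + 10) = (c - 4)*(c - 2)*(c^2 - 4*c - 5) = (c - 4)*(c - 2)*(c + 1)*(c - 5)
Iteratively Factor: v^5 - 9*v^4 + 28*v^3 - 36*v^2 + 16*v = (v - 4)*(v^4 - 5*v^3 + 8*v^2 - 4*v) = (v - 4)*(v - 1)*(v^3 - 4*v^2 + 4*v) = (v - 4)*(v - 2)*(v - 1)*(v^2 - 2*v) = (v - 4)*(v - 2)^2*(v - 1)*(v)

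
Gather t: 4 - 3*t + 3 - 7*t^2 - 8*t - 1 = -7*t^2 - 11*t + 6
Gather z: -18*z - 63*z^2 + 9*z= -63*z^2 - 9*z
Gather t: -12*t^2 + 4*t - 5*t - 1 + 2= -12*t^2 - t + 1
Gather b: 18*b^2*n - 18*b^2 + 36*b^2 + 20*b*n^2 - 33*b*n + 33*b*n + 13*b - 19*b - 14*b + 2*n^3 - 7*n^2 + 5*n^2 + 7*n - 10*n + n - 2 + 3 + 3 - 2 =b^2*(18*n + 18) + b*(20*n^2 - 20) + 2*n^3 - 2*n^2 - 2*n + 2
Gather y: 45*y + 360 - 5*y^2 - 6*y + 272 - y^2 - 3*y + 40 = -6*y^2 + 36*y + 672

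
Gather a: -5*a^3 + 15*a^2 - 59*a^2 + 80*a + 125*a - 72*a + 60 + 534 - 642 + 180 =-5*a^3 - 44*a^2 + 133*a + 132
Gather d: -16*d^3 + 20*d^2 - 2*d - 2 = -16*d^3 + 20*d^2 - 2*d - 2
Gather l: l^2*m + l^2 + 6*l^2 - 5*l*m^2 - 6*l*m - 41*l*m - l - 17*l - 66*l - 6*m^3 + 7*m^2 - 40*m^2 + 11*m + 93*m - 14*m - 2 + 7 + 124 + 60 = l^2*(m + 7) + l*(-5*m^2 - 47*m - 84) - 6*m^3 - 33*m^2 + 90*m + 189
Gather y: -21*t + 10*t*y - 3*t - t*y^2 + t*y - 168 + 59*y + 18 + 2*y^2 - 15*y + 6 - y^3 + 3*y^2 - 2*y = -24*t - y^3 + y^2*(5 - t) + y*(11*t + 42) - 144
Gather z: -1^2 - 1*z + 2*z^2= 2*z^2 - z - 1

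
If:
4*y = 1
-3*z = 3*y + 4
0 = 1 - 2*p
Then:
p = 1/2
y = 1/4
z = -19/12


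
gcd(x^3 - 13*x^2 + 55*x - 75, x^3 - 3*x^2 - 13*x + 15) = x - 5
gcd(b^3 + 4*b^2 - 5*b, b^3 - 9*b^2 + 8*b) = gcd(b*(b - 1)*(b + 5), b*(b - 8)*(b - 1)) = b^2 - b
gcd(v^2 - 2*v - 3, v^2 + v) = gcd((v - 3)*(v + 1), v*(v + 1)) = v + 1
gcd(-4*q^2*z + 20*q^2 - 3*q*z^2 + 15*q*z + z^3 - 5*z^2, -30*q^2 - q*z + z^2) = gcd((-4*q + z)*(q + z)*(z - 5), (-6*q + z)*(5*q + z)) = 1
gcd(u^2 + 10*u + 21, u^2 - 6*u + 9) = 1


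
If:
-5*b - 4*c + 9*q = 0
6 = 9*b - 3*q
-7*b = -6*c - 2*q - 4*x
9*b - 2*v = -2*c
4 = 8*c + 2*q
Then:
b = 22/25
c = 17/50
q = 16/25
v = 43/10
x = 71/100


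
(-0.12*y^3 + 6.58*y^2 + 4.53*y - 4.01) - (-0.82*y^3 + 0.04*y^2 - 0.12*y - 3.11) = 0.7*y^3 + 6.54*y^2 + 4.65*y - 0.9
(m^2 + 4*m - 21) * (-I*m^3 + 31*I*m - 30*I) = -I*m^5 - 4*I*m^4 + 52*I*m^3 + 94*I*m^2 - 771*I*m + 630*I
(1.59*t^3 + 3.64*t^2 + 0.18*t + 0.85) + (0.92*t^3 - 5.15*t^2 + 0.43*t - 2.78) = 2.51*t^3 - 1.51*t^2 + 0.61*t - 1.93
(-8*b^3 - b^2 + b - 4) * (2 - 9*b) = 72*b^4 - 7*b^3 - 11*b^2 + 38*b - 8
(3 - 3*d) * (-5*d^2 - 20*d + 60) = 15*d^3 + 45*d^2 - 240*d + 180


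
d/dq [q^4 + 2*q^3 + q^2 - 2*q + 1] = 4*q^3 + 6*q^2 + 2*q - 2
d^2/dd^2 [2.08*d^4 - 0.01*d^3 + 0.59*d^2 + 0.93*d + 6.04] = 24.96*d^2 - 0.06*d + 1.18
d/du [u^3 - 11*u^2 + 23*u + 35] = 3*u^2 - 22*u + 23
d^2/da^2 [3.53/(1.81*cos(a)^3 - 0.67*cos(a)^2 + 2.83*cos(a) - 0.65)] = (-0.857046009151154*(1 - cos(a)^2)^2*cos(a) + 3.72476315786734*(1 - cos(a)^2)^2 - 2.08377305807049*sin(a)^6 + 0.824524489484924*cos(a)^2 + 0.674183878952778*cos(a) - 0.0651179080647029*cos(3*a)^2 - 0.0933030042570501*cos(3*a) + 0.0241044190073762*cos(5*a) - 2.17622158703238)/(-0.390086206896552*cos(a)^3 + 0.144396551724138*cos(a)^2 - 0.609913793103448*cos(a) + 0.140086206896552)^3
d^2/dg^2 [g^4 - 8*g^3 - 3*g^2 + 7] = 12*g^2 - 48*g - 6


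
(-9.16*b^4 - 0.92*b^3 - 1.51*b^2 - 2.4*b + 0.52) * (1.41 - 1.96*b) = 17.9536*b^5 - 11.1124*b^4 + 1.6624*b^3 + 2.5749*b^2 - 4.4032*b + 0.7332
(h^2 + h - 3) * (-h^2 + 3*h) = -h^4 + 2*h^3 + 6*h^2 - 9*h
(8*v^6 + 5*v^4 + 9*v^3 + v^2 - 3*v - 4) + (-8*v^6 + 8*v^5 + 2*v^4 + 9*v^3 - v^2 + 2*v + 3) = 8*v^5 + 7*v^4 + 18*v^3 - v - 1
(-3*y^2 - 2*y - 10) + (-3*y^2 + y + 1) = -6*y^2 - y - 9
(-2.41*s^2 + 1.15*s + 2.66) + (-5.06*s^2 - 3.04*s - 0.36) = -7.47*s^2 - 1.89*s + 2.3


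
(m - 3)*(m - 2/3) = m^2 - 11*m/3 + 2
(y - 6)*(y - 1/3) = y^2 - 19*y/3 + 2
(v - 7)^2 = v^2 - 14*v + 49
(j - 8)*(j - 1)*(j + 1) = j^3 - 8*j^2 - j + 8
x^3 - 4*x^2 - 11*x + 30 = (x - 5)*(x - 2)*(x + 3)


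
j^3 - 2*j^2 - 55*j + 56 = (j - 8)*(j - 1)*(j + 7)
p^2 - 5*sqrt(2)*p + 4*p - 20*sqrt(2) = (p + 4)*(p - 5*sqrt(2))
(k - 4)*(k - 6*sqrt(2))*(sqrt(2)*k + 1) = sqrt(2)*k^3 - 11*k^2 - 4*sqrt(2)*k^2 - 6*sqrt(2)*k + 44*k + 24*sqrt(2)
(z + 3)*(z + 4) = z^2 + 7*z + 12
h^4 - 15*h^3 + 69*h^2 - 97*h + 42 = (h - 7)*(h - 6)*(h - 1)^2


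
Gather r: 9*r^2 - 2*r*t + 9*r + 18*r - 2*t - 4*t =9*r^2 + r*(27 - 2*t) - 6*t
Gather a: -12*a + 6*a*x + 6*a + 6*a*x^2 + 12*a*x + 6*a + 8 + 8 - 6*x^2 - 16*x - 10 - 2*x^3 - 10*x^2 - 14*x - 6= a*(6*x^2 + 18*x) - 2*x^3 - 16*x^2 - 30*x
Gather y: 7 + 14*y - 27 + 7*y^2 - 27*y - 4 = 7*y^2 - 13*y - 24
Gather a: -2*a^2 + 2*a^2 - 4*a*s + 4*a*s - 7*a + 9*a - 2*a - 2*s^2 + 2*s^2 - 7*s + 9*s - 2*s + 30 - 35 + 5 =0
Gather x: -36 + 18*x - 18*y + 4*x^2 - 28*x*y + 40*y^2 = 4*x^2 + x*(18 - 28*y) + 40*y^2 - 18*y - 36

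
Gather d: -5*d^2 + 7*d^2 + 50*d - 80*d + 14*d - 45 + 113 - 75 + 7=2*d^2 - 16*d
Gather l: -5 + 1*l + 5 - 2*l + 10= 10 - l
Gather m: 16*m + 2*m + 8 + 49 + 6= 18*m + 63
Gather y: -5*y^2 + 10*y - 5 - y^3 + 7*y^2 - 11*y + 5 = -y^3 + 2*y^2 - y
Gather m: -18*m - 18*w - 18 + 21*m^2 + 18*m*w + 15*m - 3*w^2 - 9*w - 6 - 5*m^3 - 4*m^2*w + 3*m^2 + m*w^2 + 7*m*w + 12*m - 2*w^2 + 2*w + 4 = -5*m^3 + m^2*(24 - 4*w) + m*(w^2 + 25*w + 9) - 5*w^2 - 25*w - 20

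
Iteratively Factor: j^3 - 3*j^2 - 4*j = (j - 4)*(j^2 + j) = j*(j - 4)*(j + 1)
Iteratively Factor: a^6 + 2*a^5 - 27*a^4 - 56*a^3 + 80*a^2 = (a)*(a^5 + 2*a^4 - 27*a^3 - 56*a^2 + 80*a) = a^2*(a^4 + 2*a^3 - 27*a^2 - 56*a + 80) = a^2*(a - 1)*(a^3 + 3*a^2 - 24*a - 80) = a^2*(a - 1)*(a + 4)*(a^2 - a - 20) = a^2*(a - 1)*(a + 4)^2*(a - 5)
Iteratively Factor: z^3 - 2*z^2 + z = (z - 1)*(z^2 - z) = z*(z - 1)*(z - 1)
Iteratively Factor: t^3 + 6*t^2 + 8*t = (t)*(t^2 + 6*t + 8) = t*(t + 2)*(t + 4)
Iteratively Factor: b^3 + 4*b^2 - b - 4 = (b + 4)*(b^2 - 1) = (b - 1)*(b + 4)*(b + 1)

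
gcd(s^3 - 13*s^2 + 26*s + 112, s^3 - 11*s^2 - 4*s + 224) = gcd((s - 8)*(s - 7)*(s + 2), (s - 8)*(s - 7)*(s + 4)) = s^2 - 15*s + 56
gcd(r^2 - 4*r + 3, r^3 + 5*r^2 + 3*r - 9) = r - 1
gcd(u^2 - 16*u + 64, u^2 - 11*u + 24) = u - 8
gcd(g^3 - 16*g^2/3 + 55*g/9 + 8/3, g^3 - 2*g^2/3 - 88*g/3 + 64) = g - 8/3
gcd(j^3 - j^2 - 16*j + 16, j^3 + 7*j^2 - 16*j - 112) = j^2 - 16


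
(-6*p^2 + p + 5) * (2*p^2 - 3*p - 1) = -12*p^4 + 20*p^3 + 13*p^2 - 16*p - 5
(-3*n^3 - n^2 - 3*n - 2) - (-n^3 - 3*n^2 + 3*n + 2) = -2*n^3 + 2*n^2 - 6*n - 4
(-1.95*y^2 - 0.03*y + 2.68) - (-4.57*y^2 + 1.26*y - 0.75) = 2.62*y^2 - 1.29*y + 3.43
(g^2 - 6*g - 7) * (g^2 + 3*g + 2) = g^4 - 3*g^3 - 23*g^2 - 33*g - 14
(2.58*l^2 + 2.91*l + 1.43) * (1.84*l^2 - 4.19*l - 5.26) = 4.7472*l^4 - 5.4558*l^3 - 23.1325*l^2 - 21.2983*l - 7.5218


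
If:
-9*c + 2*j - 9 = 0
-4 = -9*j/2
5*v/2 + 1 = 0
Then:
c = -65/81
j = 8/9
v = -2/5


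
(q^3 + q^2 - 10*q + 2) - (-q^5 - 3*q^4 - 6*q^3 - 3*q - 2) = q^5 + 3*q^4 + 7*q^3 + q^2 - 7*q + 4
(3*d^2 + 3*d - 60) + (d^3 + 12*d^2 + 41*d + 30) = d^3 + 15*d^2 + 44*d - 30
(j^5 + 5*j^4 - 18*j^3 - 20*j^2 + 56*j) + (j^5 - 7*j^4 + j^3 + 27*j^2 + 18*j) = 2*j^5 - 2*j^4 - 17*j^3 + 7*j^2 + 74*j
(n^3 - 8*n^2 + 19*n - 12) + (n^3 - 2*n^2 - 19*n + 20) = 2*n^3 - 10*n^2 + 8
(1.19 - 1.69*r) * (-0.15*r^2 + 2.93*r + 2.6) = 0.2535*r^3 - 5.1302*r^2 - 0.9073*r + 3.094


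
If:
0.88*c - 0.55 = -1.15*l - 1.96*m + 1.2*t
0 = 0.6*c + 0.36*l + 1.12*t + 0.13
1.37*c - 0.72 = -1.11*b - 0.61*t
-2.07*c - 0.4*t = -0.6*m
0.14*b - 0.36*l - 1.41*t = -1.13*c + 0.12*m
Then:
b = 2.62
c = -0.85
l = 6.28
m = -4.05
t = -1.68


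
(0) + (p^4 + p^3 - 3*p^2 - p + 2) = p^4 + p^3 - 3*p^2 - p + 2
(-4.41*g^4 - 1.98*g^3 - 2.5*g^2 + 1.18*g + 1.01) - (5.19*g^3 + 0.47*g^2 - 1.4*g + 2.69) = -4.41*g^4 - 7.17*g^3 - 2.97*g^2 + 2.58*g - 1.68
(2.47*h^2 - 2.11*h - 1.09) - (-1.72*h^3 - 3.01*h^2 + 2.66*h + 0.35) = 1.72*h^3 + 5.48*h^2 - 4.77*h - 1.44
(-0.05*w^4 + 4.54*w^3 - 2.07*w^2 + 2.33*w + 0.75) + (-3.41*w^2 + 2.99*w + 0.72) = -0.05*w^4 + 4.54*w^3 - 5.48*w^2 + 5.32*w + 1.47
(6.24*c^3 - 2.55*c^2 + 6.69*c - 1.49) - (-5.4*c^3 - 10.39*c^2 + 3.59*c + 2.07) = 11.64*c^3 + 7.84*c^2 + 3.1*c - 3.56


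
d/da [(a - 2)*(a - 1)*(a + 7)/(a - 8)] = 2*(a^3 - 10*a^2 - 32*a + 69)/(a^2 - 16*a + 64)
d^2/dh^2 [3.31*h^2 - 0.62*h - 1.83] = 6.62000000000000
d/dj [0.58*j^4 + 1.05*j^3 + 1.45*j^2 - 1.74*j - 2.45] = 2.32*j^3 + 3.15*j^2 + 2.9*j - 1.74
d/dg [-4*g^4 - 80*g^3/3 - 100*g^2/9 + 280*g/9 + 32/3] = -16*g^3 - 80*g^2 - 200*g/9 + 280/9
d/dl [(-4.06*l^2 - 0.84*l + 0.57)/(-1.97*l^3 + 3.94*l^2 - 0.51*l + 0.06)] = (-7.9982*l^4 - 3.3096*l^3 + 8.7489*l^2 - 4.9788*l + 0.2403)/(3.8809*l^6 - 15.5236*l^5 + 17.533*l^4 - 4.2552*l^3 + 0.7329*l^2 - 0.0612*l + 0.0036)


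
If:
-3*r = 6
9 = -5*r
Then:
No Solution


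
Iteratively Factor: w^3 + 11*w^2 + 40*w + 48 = (w + 4)*(w^2 + 7*w + 12) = (w + 3)*(w + 4)*(w + 4)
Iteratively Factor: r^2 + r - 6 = (r - 2)*(r + 3)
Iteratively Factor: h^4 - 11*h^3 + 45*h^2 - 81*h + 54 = (h - 3)*(h^3 - 8*h^2 + 21*h - 18) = (h - 3)*(h - 2)*(h^2 - 6*h + 9) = (h - 3)^2*(h - 2)*(h - 3)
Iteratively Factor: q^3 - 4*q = (q - 2)*(q^2 + 2*q) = q*(q - 2)*(q + 2)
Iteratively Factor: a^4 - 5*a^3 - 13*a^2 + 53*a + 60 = (a - 5)*(a^3 - 13*a - 12) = (a - 5)*(a + 3)*(a^2 - 3*a - 4) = (a - 5)*(a + 1)*(a + 3)*(a - 4)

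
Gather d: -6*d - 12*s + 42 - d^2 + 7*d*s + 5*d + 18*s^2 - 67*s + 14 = -d^2 + d*(7*s - 1) + 18*s^2 - 79*s + 56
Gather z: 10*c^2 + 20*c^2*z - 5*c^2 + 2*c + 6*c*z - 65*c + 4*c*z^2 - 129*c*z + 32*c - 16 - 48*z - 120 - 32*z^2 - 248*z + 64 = 5*c^2 - 31*c + z^2*(4*c - 32) + z*(20*c^2 - 123*c - 296) - 72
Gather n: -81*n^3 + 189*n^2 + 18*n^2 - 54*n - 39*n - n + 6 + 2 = -81*n^3 + 207*n^2 - 94*n + 8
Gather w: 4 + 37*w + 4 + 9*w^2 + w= 9*w^2 + 38*w + 8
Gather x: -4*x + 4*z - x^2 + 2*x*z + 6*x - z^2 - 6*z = -x^2 + x*(2*z + 2) - z^2 - 2*z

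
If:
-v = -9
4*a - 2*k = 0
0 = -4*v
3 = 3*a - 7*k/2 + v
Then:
No Solution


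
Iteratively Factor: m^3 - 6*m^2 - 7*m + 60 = (m - 5)*(m^2 - m - 12) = (m - 5)*(m + 3)*(m - 4)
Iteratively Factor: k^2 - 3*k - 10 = (k - 5)*(k + 2)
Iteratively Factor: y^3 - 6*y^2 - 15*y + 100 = (y + 4)*(y^2 - 10*y + 25) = (y - 5)*(y + 4)*(y - 5)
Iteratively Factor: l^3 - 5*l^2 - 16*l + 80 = (l - 5)*(l^2 - 16) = (l - 5)*(l - 4)*(l + 4)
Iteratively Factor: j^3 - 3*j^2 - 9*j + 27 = (j - 3)*(j^2 - 9) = (j - 3)*(j + 3)*(j - 3)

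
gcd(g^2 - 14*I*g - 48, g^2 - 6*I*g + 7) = 1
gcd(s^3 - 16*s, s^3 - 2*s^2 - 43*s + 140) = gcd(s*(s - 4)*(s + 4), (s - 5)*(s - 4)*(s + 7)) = s - 4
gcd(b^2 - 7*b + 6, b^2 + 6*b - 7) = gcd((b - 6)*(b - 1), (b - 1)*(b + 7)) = b - 1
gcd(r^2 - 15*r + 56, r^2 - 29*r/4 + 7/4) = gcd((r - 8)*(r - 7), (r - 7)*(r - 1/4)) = r - 7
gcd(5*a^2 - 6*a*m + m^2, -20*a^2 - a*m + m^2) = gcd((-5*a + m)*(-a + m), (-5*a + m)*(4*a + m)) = 5*a - m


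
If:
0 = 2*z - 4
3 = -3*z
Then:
No Solution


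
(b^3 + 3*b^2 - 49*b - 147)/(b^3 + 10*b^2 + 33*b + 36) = (b^2 - 49)/(b^2 + 7*b + 12)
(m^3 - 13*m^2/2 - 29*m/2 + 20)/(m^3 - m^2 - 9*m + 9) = (m^2 - 11*m/2 - 20)/(m^2 - 9)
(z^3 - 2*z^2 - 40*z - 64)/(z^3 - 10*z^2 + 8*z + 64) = (z + 4)/(z - 4)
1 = 1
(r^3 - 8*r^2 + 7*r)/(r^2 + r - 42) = r*(r^2 - 8*r + 7)/(r^2 + r - 42)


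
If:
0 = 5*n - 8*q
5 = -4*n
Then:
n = -5/4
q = -25/32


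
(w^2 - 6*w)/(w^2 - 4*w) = (w - 6)/(w - 4)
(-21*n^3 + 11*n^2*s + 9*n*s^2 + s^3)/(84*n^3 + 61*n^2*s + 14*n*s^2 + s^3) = (-n + s)/(4*n + s)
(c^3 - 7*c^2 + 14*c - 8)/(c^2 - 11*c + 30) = (c^3 - 7*c^2 + 14*c - 8)/(c^2 - 11*c + 30)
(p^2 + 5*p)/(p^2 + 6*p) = (p + 5)/(p + 6)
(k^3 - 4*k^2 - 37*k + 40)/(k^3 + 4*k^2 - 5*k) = (k - 8)/k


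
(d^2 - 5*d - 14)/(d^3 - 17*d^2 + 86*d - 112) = (d + 2)/(d^2 - 10*d + 16)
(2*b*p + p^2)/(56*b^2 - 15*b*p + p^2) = p*(2*b + p)/(56*b^2 - 15*b*p + p^2)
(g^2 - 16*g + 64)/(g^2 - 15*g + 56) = (g - 8)/(g - 7)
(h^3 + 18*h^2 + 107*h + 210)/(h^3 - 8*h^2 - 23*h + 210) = (h^2 + 13*h + 42)/(h^2 - 13*h + 42)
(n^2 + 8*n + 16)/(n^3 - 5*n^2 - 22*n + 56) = (n + 4)/(n^2 - 9*n + 14)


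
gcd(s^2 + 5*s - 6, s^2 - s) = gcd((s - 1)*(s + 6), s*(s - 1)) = s - 1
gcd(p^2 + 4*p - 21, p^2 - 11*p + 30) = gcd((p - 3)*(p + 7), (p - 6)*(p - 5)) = 1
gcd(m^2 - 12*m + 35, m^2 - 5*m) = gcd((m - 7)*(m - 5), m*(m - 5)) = m - 5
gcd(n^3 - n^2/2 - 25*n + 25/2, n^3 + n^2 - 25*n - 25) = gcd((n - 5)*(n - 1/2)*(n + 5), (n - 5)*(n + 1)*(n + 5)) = n^2 - 25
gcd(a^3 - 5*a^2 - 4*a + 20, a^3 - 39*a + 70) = a^2 - 7*a + 10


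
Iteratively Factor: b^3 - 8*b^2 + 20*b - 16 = (b - 4)*(b^2 - 4*b + 4) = (b - 4)*(b - 2)*(b - 2)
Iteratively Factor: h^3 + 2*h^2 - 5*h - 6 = (h + 3)*(h^2 - h - 2) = (h - 2)*(h + 3)*(h + 1)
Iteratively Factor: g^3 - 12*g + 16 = (g + 4)*(g^2 - 4*g + 4) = (g - 2)*(g + 4)*(g - 2)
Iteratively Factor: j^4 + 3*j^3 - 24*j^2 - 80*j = (j - 5)*(j^3 + 8*j^2 + 16*j) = j*(j - 5)*(j^2 + 8*j + 16) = j*(j - 5)*(j + 4)*(j + 4)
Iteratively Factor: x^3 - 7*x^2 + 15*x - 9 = (x - 3)*(x^2 - 4*x + 3) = (x - 3)^2*(x - 1)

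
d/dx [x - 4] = 1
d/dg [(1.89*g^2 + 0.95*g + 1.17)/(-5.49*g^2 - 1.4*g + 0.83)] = (2.5695*g^2 + 15.984*g + 2.4265)/(30.1401*g^4 + 15.372*g^3 - 7.1534*g^2 - 2.324*g + 0.6889)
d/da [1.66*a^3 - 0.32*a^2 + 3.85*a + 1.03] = 4.98*a^2 - 0.64*a + 3.85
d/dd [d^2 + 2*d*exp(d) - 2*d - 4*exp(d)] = 2*d*exp(d) + 2*d - 2*exp(d) - 2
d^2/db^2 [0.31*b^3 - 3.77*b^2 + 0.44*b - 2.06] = 1.86*b - 7.54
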